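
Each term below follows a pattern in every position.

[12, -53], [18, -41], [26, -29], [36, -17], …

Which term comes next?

[48, -5]

First entry — differences are 6, 8, 10, … (increasing by 2 each time): 12, 18, 26, 36 → 48.
Second entry goes -53, -41, -29, -17 → -5 (+12 each step).
Combining the parts gives [48, -5].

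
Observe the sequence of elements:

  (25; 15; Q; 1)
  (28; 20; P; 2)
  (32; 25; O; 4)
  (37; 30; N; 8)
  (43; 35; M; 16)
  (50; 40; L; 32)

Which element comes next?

First part — differences are 3, 4, 5, … (increasing by 1 each time): 25, 28, 32, 37, 43, 50 → 58.
Second part: 15, 20, 25, 30, 35, 40 → 45 (+5 each step).
Letter: Q, P, O, N, M, L → K (letters move back 1 place in the alphabet).
Fourth part: ×2 each step, so 1, 2, 4, 8, 16, 32 → 64.
Putting it together: (58; 45; K; 64).

(58; 45; K; 64)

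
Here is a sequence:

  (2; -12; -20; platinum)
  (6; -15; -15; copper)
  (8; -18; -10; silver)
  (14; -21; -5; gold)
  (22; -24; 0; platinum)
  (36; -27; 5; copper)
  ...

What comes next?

(58; -30; 10; silver)

First coordinate goes 2, 6, 8, 14, 22, 36 → 58 (each term is the sum of the two before it).
Second coordinate: −3 each step; -12, -15, -18, -21, -24, -27 → -30.
Third coordinate — +5 each step: -20, -15, -10, -5, 0, 5 → 10.
Metal — repeats platinum → copper → silver → gold: platinum, copper, silver, gold, platinum, copper → silver.
Putting it together: (58; -30; 10; silver).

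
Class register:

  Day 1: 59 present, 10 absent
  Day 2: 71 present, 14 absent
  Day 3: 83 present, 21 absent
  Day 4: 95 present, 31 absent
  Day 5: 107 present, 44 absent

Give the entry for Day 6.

119 present, 60 absent

Present: +12 each step, so 59, 71, 83, 95, 107 → 119.
For the absent, differences are 4, 7, 10, … (increasing by 3 each time): 10, 14, 21, 31, 44 → 60.
So the next row is 119 present, 60 absent.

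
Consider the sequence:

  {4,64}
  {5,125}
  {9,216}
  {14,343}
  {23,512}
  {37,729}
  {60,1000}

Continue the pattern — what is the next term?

{97,1331}

First component: each term is the sum of the two before it; 4, 5, 9, 14, 23, 37, 60 → 97.
Second component: perfect cubes: 4³, 5³, 6³, …, so 64, 125, 216, 343, 512, 729, 1000 → 1331.
Combining the parts gives {97,1331}.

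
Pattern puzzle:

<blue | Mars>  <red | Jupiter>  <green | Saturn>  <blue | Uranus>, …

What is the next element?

Colour: blue, red, green, blue → red (repeats blue → red → green).
Planet — runs through the planets Mercury→Neptune: Mars, Jupiter, Saturn, Uranus → Neptune.
So the next element is <red | Neptune>.

<red | Neptune>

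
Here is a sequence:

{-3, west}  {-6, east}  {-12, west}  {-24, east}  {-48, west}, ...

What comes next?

{-96, east}

First part: ×2 each step; -3, -6, -12, -24, -48 → -96.
Direction: west, east, west, east, west → east (alternates west ↔ east).
So the next pair is {-96, east}.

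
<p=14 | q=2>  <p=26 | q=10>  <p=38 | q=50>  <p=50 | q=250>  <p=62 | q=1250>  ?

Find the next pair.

<p=74 | q=6250>

P: +12 each step; 14, 26, 38, 50, 62 → 74.
Q — ×5 each step: 2, 10, 50, 250, 1250 → 6250.
Combining the parts gives <p=74 | q=6250>.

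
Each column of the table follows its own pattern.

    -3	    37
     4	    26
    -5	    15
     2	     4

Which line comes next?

First component: alternating steps +7, −9, +7, −9, …; -3, 4, -5, 2 → -7.
Second component goes 37, 26, 15, 4 → -7 (−11 each step).
Putting it together: -7  -7.

-7  -7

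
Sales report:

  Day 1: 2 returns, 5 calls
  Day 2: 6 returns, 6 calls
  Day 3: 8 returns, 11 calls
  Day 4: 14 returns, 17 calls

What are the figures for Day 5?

22 returns, 28 calls

Returns: each term is the sum of the two before it; 2, 6, 8, 14 → 22.
Calls: each term is the sum of the two before it; 5, 6, 11, 17 → 28.
Combining the parts gives 22 returns, 28 calls.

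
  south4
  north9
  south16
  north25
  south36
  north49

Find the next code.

Direction: alternates south ↔ north, so south, north, south, north, south, north → south.
Second component: perfect squares: 2², 3², 4², …; 4, 9, 16, 25, 36, 49 → 64.
So the next code is south64.

south64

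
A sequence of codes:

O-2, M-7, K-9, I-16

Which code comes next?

G-25

Letter — letters move back 2 places in the alphabet: O, M, K, I → G.
Second component: each term is the sum of the two before it, so 2, 7, 9, 16 → 25.
Combining the parts gives G-25.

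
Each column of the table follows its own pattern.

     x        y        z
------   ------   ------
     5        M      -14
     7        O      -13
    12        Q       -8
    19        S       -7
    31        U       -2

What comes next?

50  W  -1

Column x goes 5, 7, 12, 19, 31 → 50 (each term is the sum of the two before it).
Column y — letters move forward 2 places in the alphabet: M, O, Q, S, U → W.
Column z: alternating steps +1, +5, +1, +5, …, so -14, -13, -8, -7, -2 → -1.
Combining the parts gives 50  W  -1.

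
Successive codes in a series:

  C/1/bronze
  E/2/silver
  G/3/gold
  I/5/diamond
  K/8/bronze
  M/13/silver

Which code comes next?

O/21/gold

Letter: letters move forward 2 places in the alphabet, so C, E, G, I, K, M → O.
Second component: 1, 2, 3, 5, 8, 13 → 21 (each term is the sum of the two before it).
Rank: bronze, silver, gold, diamond, bronze, silver → gold (repeats bronze → silver → gold → diamond).
Putting it together: O/21/gold.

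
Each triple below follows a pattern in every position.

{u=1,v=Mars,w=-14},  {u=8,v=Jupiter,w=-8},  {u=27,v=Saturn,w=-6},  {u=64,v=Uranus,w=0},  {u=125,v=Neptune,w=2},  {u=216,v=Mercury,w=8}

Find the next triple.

U: perfect cubes: 1³, 2³, 3³, …, so 1, 8, 27, 64, 125, 216 → 343.
V: Mars, Jupiter, Saturn, Uranus, Neptune, Mercury → Venus (runs through the planets Mercury→Neptune).
For the w, alternating steps +6, +2, +6, +2, …: -14, -8, -6, 0, 2, 8 → 10.
Putting it together: {u=343,v=Venus,w=10}.

{u=343,v=Venus,w=10}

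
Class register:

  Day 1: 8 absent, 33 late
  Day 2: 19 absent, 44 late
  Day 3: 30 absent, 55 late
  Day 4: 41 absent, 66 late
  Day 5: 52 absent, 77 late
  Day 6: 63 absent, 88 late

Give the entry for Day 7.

Absent: 8, 19, 30, 41, 52, 63 → 74 (+11 each step).
Late goes 33, 44, 55, 66, 77, 88 → 99 (+11 each step).
So the next line is 74 absent, 99 late.

74 absent, 99 late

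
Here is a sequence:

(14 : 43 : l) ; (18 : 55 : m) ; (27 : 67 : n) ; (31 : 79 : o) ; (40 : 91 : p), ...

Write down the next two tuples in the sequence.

(44 : 103 : q), (53 : 115 : r)

First part goes 14, 18, 27, 31, 40 → 44 → 53 (alternating steps +4, +9, +4, +9, …).
Second part: 43, 55, 67, 79, 91 → 103 → 115 (+12 each step).
Letter: letters move forward 1 place in the alphabet, so l, m, n, o, p → q → r.
Putting the parts together: (44 : 103 : q) and then (53 : 115 : r).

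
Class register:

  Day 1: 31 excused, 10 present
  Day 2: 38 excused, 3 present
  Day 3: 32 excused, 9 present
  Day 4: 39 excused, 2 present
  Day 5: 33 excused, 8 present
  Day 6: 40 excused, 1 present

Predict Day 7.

Excused — alternating steps +7, −6, +7, −6, …: 31, 38, 32, 39, 33, 40 → 34.
For the present, together with the excused always sums to 41: 10, 3, 9, 2, 8, 1 → 7.
Putting it together: 34 excused, 7 present.

34 excused, 7 present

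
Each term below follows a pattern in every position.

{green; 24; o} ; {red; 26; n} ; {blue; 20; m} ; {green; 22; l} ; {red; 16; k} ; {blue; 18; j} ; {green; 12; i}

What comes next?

For the colour, repeats green → red → blue: green, red, blue, green, red, blue, green → red.
Second entry goes 24, 26, 20, 22, 16, 18, 12 → 14 (alternating steps +2, −6, +2, −6, …).
Letter: o, n, m, l, k, j, i → h (letters move back 1 place in the alphabet).
Putting it together: {red; 14; h}.

{red; 14; h}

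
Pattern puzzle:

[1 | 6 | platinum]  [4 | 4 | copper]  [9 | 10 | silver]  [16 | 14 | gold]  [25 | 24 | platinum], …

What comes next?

For the first coordinate, perfect squares: 1², 2², 3², …: 1, 4, 9, 16, 25 → 36.
Second coordinate goes 6, 4, 10, 14, 24 → 38 (each term is the sum of the two before it).
Metal goes platinum, copper, silver, gold, platinum → copper (repeats platinum → copper → silver → gold).
So the next triple is [36 | 38 | copper].

[36 | 38 | copper]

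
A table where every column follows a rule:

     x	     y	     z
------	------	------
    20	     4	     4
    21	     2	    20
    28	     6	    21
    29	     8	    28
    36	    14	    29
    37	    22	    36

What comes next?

Column x goes 20, 21, 28, 29, 36, 37 → 44 (alternating steps +1, +7, +1, +7, …).
Column y: each term is the sum of the two before it; 4, 2, 6, 8, 14, 22 → 36.
Column z: always the previous value of the column x; 4, 20, 21, 28, 29, 36 → 37.
Combining the parts gives 44  36  37.

44  36  37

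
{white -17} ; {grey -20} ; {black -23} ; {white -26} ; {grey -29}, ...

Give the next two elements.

{black -32}, {white -35}

Shade: repeats white → grey → black; white, grey, black, white, grey → black → white.
Second slot: -17, -20, -23, -26, -29 → -32 → -35 (−3 each step).
So the next two elements are {black -32} and {white -35}.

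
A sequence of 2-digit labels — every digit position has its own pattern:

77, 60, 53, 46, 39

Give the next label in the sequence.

22

First digit: 7, 6, 5, 4, 3 → 2 (−1 each step, mod 10).
For the second digit, +3 each step, mod 10: 7, 0, 3, 6, 9 → 2.
Combining the parts gives 22.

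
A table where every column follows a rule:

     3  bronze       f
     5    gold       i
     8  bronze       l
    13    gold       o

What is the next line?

21  bronze  r

First component: each term is the sum of the two before it; 3, 5, 8, 13 → 21.
Rank: bronze, gold, bronze, gold → bronze (alternates bronze ↔ gold).
For the letter, letters move forward 3 places in the alphabet: f, i, l, o → r.
Putting it together: 21  bronze  r.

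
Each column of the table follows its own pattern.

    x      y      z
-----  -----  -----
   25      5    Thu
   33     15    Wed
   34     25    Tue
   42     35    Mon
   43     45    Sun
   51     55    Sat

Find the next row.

52  65  Fri

Column x — alternating steps +8, +1, +8, +1, …: 25, 33, 34, 42, 43, 51 → 52.
Column y — +10 each step: 5, 15, 25, 35, 45, 55 → 65.
For the column z, runs backward through the weekdays Mon→Sun: Thu, Wed, Tue, Mon, Sun, Sat → Fri.
So the next row is 52  65  Fri.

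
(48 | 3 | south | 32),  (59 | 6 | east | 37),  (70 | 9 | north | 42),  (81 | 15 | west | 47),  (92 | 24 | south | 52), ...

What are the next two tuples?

(103 | 39 | east | 57), (114 | 63 | north | 62)

First component: +11 each step, so 48, 59, 70, 81, 92 → 103 → 114.
Second component: each term is the sum of the two before it, so 3, 6, 9, 15, 24 → 39 → 63.
For the direction, repeats south → east → north → west: south, east, north, west, south → east → north.
Fourth component: 32, 37, 42, 47, 52 → 57 → 62 (+5 each step).
So the next two tuples are (103 | 39 | east | 57) and (114 | 63 | north | 62).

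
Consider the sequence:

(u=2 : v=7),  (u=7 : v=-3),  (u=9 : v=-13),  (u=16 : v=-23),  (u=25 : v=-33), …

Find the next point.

U goes 2, 7, 9, 16, 25 → 41 (each term is the sum of the two before it).
For the v, −10 each step: 7, -3, -13, -23, -33 → -43.
So the next point is (u=41 : v=-43).

(u=41 : v=-43)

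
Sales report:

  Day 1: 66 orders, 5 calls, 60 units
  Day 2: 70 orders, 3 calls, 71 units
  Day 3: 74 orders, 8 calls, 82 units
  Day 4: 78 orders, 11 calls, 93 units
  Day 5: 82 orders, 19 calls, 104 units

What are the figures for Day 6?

86 orders, 30 calls, 115 units

For the orders, +4 each step: 66, 70, 74, 78, 82 → 86.
Calls: 5, 3, 8, 11, 19 → 30 (each term is the sum of the two before it).
Units: 60, 71, 82, 93, 104 → 115 (+11 each step).
So the next line is 86 orders, 30 calls, 115 units.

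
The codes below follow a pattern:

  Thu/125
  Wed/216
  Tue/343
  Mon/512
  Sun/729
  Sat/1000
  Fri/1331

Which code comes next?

Thu/1728

Day — runs backward through the weekdays Mon→Sun: Thu, Wed, Tue, Mon, Sun, Sat, Fri → Thu.
Second component goes 125, 216, 343, 512, 729, 1000, 1331 → 1728 (perfect cubes: 5³, 6³, 7³, …).
Putting it together: Thu/1728.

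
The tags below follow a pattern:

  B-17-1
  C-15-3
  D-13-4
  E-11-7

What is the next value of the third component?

11

Third component: each term is the sum of the two before it; 1, 3, 4, 7 → 11.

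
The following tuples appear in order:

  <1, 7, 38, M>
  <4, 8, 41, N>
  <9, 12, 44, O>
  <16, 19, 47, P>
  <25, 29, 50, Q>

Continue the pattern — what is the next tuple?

First component: 1, 4, 9, 16, 25 → 36 (perfect squares: 1², 2², 3², …).
Second component goes 7, 8, 12, 19, 29 → 42 (differences are 1, 4, 7, … (increasing by 3 each time)).
Third component — +3 each step: 38, 41, 44, 47, 50 → 53.
Letter: letters move forward 1 place in the alphabet, so M, N, O, P, Q → R.
Combining the parts gives <36, 42, 53, R>.

<36, 42, 53, R>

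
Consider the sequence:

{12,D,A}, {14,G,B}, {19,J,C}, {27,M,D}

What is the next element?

First slot: differences are 2, 5, 8, … (increasing by 3 each time), so 12, 14, 19, 27 → 38.
First letter goes D, G, J, M → P (letters move forward 3 places in the alphabet).
Second letter — letters move forward 1 place in the alphabet: A, B, C, D → E.
Combining the parts gives {38,P,E}.

{38,P,E}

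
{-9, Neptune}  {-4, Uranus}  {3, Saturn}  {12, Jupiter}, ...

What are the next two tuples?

{23, Mars}, {36, Earth}

First slot: differences are 5, 7, 9, … (increasing by 2 each time); -9, -4, 3, 12 → 23 → 36.
Planet: runs backward through the planets Mercury→Neptune, so Neptune, Uranus, Saturn, Jupiter → Mars → Earth.
So the next two tuples are {23, Mars} and {36, Earth}.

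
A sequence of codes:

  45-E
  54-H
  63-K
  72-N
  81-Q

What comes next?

90-T

For the first component, +9 each step: 45, 54, 63, 72, 81 → 90.
For the letter, letters move forward 3 places in the alphabet: E, H, K, N, Q → T.
So the next code is 90-T.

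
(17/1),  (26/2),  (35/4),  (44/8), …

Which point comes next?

(53/16)

First slot goes 17, 26, 35, 44 → 53 (+9 each step).
Second slot: ×2 each step, so 1, 2, 4, 8 → 16.
Putting it together: (53/16).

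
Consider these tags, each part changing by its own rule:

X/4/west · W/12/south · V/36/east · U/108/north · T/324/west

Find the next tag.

S/972/south

Letter — letters move back 1 place in the alphabet: X, W, V, U, T → S.
Second component: ×3 each step; 4, 12, 36, 108, 324 → 972.
Direction: west, south, east, north, west → south (repeats west → south → east → north).
Combining the parts gives S/972/south.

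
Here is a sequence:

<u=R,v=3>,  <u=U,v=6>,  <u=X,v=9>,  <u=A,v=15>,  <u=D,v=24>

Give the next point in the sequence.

<u=G,v=39>

U: letters move forward 3 places in the alphabet, wrapping Z→A; R, U, X, A, D → G.
V: each term is the sum of the two before it; 3, 6, 9, 15, 24 → 39.
Putting it together: <u=G,v=39>.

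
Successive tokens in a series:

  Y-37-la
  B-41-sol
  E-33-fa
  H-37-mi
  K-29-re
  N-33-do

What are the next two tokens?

Q-25-ti, T-29-la

Letter goes Y, B, E, H, K, N → Q → T (letters move forward 3 places in the alphabet, wrapping Z→A).
Second component — alternating steps +4, −8, +4, −8, …: 37, 41, 33, 37, 29, 33 → 25 → 29.
Note goes la, sol, fa, mi, re, do → ti → la (runs backward through the solfège scale do→ti).
So the next two tokens are Q-25-ti and T-29-la.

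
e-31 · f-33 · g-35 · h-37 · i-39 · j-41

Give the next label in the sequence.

Letter goes e, f, g, h, i, j → k (letters move forward 1 place in the alphabet).
Second component — +2 each step: 31, 33, 35, 37, 39, 41 → 43.
Putting it together: k-43.

k-43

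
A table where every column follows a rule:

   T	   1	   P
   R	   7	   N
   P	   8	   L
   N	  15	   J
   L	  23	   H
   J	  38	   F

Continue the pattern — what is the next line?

First letter — letters move back 2 places in the alphabet: T, R, P, N, L, J → H.
Second component: 1, 7, 8, 15, 23, 38 → 61 (each term is the sum of the two before it).
Second letter goes P, N, L, J, H, F → D (letters move back 2 places in the alphabet).
So the next line is H  61  D.

H  61  D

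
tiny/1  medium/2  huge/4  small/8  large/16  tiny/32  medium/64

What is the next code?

huge/128

Size — repeats tiny → medium → huge → small → large: tiny, medium, huge, small, large, tiny, medium → huge.
Second component — ×2 each step: 1, 2, 4, 8, 16, 32, 64 → 128.
So the next code is huge/128.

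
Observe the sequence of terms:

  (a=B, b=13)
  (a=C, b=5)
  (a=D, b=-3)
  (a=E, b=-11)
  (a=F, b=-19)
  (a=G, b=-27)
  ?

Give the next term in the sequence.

A goes B, C, D, E, F, G → H (letters move forward 1 place in the alphabet).
B goes 13, 5, -3, -11, -19, -27 → -35 (−8 each step).
Combining the parts gives (a=H, b=-35).

(a=H, b=-35)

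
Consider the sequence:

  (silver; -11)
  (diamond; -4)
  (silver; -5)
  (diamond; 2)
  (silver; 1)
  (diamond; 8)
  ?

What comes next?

(silver; 7)

Rank goes silver, diamond, silver, diamond, silver, diamond → silver (alternates silver ↔ diamond).
Second entry — alternating steps +7, −1, +7, −1, …: -11, -4, -5, 2, 1, 8 → 7.
Combining the parts gives (silver; 7).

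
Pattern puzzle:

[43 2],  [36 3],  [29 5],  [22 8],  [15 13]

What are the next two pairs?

First component: −7 each step; 43, 36, 29, 22, 15 → 8 → 1.
Second component — each term is the sum of the two before it: 2, 3, 5, 8, 13 → 21 → 34.
Putting the parts together: [8 21] and then [1 34].

[8 21], [1 34]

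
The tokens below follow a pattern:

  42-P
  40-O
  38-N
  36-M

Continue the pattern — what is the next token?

First component: −2 each step, so 42, 40, 38, 36 → 34.
Letter: P, O, N, M → L (letters move back 1 place in the alphabet).
Putting it together: 34-L.

34-L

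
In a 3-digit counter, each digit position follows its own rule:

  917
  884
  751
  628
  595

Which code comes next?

462

First digit goes 9, 8, 7, 6, 5 → 4 (−1 each step, mod 10).
Second digit: −3 each step, mod 10, so 1, 8, 5, 2, 9 → 6.
Third digit — −3 each step, mod 10: 7, 4, 1, 8, 5 → 2.
So the next code is 462.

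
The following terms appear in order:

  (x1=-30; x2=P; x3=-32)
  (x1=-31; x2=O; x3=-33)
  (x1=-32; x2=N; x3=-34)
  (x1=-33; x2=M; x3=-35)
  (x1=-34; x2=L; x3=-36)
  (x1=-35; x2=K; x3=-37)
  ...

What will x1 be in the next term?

X1: −1 each step; -30, -31, -32, -33, -34, -35 → -36.

-36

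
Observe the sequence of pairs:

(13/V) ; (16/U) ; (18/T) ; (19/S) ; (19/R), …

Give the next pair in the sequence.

First slot: differences are 3, 2, 1, … (decreasing by 1 each time); 13, 16, 18, 19, 19 → 18.
Letter: letters move back 1 place in the alphabet, so V, U, T, S, R → Q.
So the next pair is (18/Q).

(18/Q)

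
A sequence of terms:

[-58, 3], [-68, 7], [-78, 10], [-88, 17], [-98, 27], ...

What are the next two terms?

First part: −10 each step, so -58, -68, -78, -88, -98 → -108 → -118.
Second part: 3, 7, 10, 17, 27 → 44 → 71 (each term is the sum of the two before it).
Putting the parts together: [-108, 44] and then [-118, 71].

[-108, 44], [-118, 71]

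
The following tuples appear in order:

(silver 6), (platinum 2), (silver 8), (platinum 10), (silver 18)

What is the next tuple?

(platinum 28)

Metal: silver, platinum, silver, platinum, silver → platinum (alternates silver ↔ platinum).
Second component: each term is the sum of the two before it; 6, 2, 8, 10, 18 → 28.
Combining the parts gives (platinum 28).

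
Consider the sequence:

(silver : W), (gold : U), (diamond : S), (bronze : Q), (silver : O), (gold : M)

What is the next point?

Rank — repeats silver → gold → diamond → bronze: silver, gold, diamond, bronze, silver, gold → diamond.
Letter: letters move back 2 places in the alphabet; W, U, S, Q, O, M → K.
So the next point is (diamond : K).

(diamond : K)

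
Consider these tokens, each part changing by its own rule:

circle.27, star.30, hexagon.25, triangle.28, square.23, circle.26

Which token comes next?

star.21

Shape: repeats circle → star → hexagon → triangle → square; circle, star, hexagon, triangle, square, circle → star.
For the second component, alternating steps +3, −5, +3, −5, …: 27, 30, 25, 28, 23, 26 → 21.
Combining the parts gives star.21.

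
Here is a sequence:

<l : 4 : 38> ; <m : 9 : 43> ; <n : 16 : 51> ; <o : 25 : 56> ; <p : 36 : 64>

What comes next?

<q : 49 : 69>

Letter goes l, m, n, o, p → q (letters move forward 1 place in the alphabet).
For the second component, perfect squares: 2², 3², 4², …: 4, 9, 16, 25, 36 → 49.
Third component — alternating steps +5, +8, +5, +8, …: 38, 43, 51, 56, 64 → 69.
Combining the parts gives <q : 49 : 69>.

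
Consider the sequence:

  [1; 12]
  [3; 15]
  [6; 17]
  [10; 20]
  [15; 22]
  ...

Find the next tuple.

[21; 25]

First component goes 1, 3, 6, 10, 15 → 21 (differences are 2, 3, 4, … (increasing by 1 each time)).
Second component: alternating steps +3, +2, +3, +2, …; 12, 15, 17, 20, 22 → 25.
Putting it together: [21; 25].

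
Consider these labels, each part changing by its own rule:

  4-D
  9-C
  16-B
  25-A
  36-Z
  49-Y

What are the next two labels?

64-X, 81-W

First component: 4, 9, 16, 25, 36, 49 → 64 → 81 (perfect squares: 2², 3², 4², …).
For the letter, letters move back 1 place in the alphabet, wrapping A→Z: D, C, B, A, Z, Y → X → W.
Putting the parts together: 64-X and then 81-W.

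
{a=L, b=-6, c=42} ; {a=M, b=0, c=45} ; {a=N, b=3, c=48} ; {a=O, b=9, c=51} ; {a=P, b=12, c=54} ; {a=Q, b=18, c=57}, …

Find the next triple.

For the a, letters move forward 1 place in the alphabet: L, M, N, O, P, Q → R.
For the b, alternating steps +6, +3, +6, +3, …: -6, 0, 3, 9, 12, 18 → 21.
C — +3 each step: 42, 45, 48, 51, 54, 57 → 60.
Combining the parts gives {a=R, b=21, c=60}.

{a=R, b=21, c=60}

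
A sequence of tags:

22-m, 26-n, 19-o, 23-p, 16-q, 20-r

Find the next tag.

For the first component, alternating steps +4, −7, +4, −7, …: 22, 26, 19, 23, 16, 20 → 13.
Letter — letters move forward 1 place in the alphabet: m, n, o, p, q, r → s.
Combining the parts gives 13-s.

13-s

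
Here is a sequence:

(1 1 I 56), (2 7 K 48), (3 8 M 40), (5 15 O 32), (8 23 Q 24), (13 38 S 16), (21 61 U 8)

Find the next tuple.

(34 99 W 0)

First component: each term is the sum of the two before it; 1, 2, 3, 5, 8, 13, 21 → 34.
For the second component, each term is the sum of the two before it: 1, 7, 8, 15, 23, 38, 61 → 99.
Letter: I, K, M, O, Q, S, U → W (letters move forward 2 places in the alphabet).
Fourth component goes 56, 48, 40, 32, 24, 16, 8 → 0 (−8 each step).
Putting it together: (34 99 W 0).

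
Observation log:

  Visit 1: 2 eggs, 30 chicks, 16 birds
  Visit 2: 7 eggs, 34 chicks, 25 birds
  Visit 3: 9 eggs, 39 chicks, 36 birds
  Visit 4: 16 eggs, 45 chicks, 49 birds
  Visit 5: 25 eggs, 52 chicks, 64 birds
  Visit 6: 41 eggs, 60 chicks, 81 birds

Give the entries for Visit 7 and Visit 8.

66 eggs, 69 chicks, 100 birds; 107 eggs, 79 chicks, 121 birds

Eggs goes 2, 7, 9, 16, 25, 41 → 66 → 107 (each term is the sum of the two before it).
Chicks goes 30, 34, 39, 45, 52, 60 → 69 → 79 (differences are 4, 5, 6, … (increasing by 1 each time)).
Birds goes 16, 25, 36, 49, 64, 81 → 100 → 121 (perfect squares: 4², 5², 6², …).
So the next two records are 66 eggs, 69 chicks, 100 birds and 107 eggs, 79 chicks, 121 birds.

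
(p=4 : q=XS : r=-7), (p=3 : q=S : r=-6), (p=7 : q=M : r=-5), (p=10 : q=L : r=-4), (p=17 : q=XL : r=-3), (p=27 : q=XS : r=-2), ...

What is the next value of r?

R — +1 each step: -7, -6, -5, -4, -3, -2 → -1.

-1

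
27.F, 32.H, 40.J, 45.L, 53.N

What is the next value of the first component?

First component: alternating steps +5, +8, +5, +8, …, so 27, 32, 40, 45, 53 → 58.
For the letter, letters move forward 2 places in the alphabet: F, H, J, L, N → P.

58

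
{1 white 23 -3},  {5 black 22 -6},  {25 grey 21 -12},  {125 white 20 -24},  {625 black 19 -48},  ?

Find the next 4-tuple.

{3125 grey 18 -96}

First entry — ×5 each step: 1, 5, 25, 125, 625 → 3125.
Shade: repeats white → black → grey; white, black, grey, white, black → grey.
Third entry: −1 each step; 23, 22, 21, 20, 19 → 18.
Fourth entry: ×2 each step, so -3, -6, -12, -24, -48 → -96.
Combining the parts gives {3125 grey 18 -96}.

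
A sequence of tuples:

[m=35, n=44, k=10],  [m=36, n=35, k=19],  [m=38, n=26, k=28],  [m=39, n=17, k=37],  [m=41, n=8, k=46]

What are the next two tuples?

M — alternating steps +1, +2, +1, +2, …: 35, 36, 38, 39, 41 → 42 → 44.
N: 44, 35, 26, 17, 8 → -1 → -10 (−9 each step).
K: together with the n always sums to 54, so 10, 19, 28, 37, 46 → 55 → 64.
Putting the parts together: [m=42, n=-1, k=55] and then [m=44, n=-10, k=64].

[m=42, n=-1, k=55], [m=44, n=-10, k=64]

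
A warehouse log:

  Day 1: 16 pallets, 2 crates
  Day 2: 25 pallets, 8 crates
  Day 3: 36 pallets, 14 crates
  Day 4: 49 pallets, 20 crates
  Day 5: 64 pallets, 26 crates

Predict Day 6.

81 pallets, 32 crates

Pallets — perfect squares: 4², 5², 6², …: 16, 25, 36, 49, 64 → 81.
Crates goes 2, 8, 14, 20, 26 → 32 (+6 each step).
Putting it together: 81 pallets, 32 crates.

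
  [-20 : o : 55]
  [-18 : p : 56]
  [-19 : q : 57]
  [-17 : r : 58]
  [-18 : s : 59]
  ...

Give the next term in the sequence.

[-16 : t : 60]

First coordinate: alternating steps +2, −1, +2, −1, …, so -20, -18, -19, -17, -18 → -16.
Letter: letters move forward 1 place in the alphabet; o, p, q, r, s → t.
For the third coordinate, +1 each step: 55, 56, 57, 58, 59 → 60.
Putting it together: [-16 : t : 60].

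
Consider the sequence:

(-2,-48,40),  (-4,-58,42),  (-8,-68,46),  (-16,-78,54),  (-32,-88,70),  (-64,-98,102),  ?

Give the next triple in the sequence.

(-128,-108,166)

First component goes -2, -4, -8, -16, -32, -64 → -128 (×2 each step).
Second component: −10 each step; -48, -58, -68, -78, -88, -98 → -108.
For the third component, together with the first component always sums to 38: 40, 42, 46, 54, 70, 102 → 166.
Putting it together: (-128,-108,166).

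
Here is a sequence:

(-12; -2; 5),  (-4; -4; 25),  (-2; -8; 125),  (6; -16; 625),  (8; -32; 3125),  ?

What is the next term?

First component: alternating steps +8, +2, +8, +2, …; -12, -4, -2, 6, 8 → 16.
Second component — ×2 each step: -2, -4, -8, -16, -32 → -64.
Third component: 5, 25, 125, 625, 3125 → 15625 (×5 each step).
Putting it together: (16; -64; 15625).

(16; -64; 15625)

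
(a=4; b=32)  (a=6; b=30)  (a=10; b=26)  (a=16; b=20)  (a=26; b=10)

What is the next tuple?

(a=42; b=-6)

A: each term is the sum of the two before it; 4, 6, 10, 16, 26 → 42.
B: together with the a always sums to 36, so 32, 30, 26, 20, 10 → -6.
Putting it together: (a=42; b=-6).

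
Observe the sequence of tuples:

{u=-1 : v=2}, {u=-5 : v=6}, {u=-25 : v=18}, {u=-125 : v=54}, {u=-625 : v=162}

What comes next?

U: ×5 each step; -1, -5, -25, -125, -625 → -3125.
V goes 2, 6, 18, 54, 162 → 486 (×3 each step).
So the next tuple is {u=-3125 : v=486}.

{u=-3125 : v=486}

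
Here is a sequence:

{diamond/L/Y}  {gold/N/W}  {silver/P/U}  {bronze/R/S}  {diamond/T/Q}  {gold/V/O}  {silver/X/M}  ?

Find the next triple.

Rank: repeats diamond → gold → silver → bronze, so diamond, gold, silver, bronze, diamond, gold, silver → bronze.
First letter: L, N, P, R, T, V, X → Z (letters move forward 2 places in the alphabet).
Second letter: letters move back 2 places in the alphabet; Y, W, U, S, Q, O, M → K.
Combining the parts gives {bronze/Z/K}.

{bronze/Z/K}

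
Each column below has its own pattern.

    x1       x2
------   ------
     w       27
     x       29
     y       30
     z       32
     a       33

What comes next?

Column x1 goes w, x, y, z, a → b (letters move forward 1 place in the alphabet, wrapping Z→A).
Column x2: 27, 29, 30, 32, 33 → 35 (alternating steps +2, +1, +2, +1, …).
Putting it together: b  35.

b  35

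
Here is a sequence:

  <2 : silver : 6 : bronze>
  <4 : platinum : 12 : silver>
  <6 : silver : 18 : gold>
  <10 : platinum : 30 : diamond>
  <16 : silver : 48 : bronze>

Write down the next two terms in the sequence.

<26 : platinum : 78 : silver>, <42 : silver : 126 : gold>

For the first coordinate, each term is the sum of the two before it: 2, 4, 6, 10, 16 → 26 → 42.
Metal: alternates silver ↔ platinum; silver, platinum, silver, platinum, silver → platinum → silver.
Third coordinate — always 3 × the first coordinate: 6, 12, 18, 30, 48 → 78 → 126.
Rank: repeats bronze → silver → gold → diamond, so bronze, silver, gold, diamond, bronze → silver → gold.
So the next two terms are <26 : platinum : 78 : silver> and <42 : silver : 126 : gold>.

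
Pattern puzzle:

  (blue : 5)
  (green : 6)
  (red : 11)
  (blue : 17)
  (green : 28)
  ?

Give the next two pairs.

(red : 45), (blue : 73)

Colour: blue, green, red, blue, green → red → blue (repeats blue → green → red).
Second coordinate: each term is the sum of the two before it; 5, 6, 11, 17, 28 → 45 → 73.
Putting the parts together: (red : 45) and then (blue : 73).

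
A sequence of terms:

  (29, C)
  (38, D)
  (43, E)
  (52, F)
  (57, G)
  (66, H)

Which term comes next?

(71, I)

First part goes 29, 38, 43, 52, 57, 66 → 71 (alternating steps +9, +5, +9, +5, …).
Letter — letters move forward 1 place in the alphabet: C, D, E, F, G, H → I.
So the next term is (71, I).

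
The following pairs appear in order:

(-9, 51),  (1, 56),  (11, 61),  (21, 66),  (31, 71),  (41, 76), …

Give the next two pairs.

First entry — +10 each step: -9, 1, 11, 21, 31, 41 → 51 → 61.
Second entry: +5 each step; 51, 56, 61, 66, 71, 76 → 81 → 86.
So the next two pairs are (51, 81) and (61, 86).

(51, 81), (61, 86)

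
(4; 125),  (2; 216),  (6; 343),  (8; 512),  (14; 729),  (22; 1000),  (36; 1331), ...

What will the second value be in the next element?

1728

Second value: perfect cubes: 5³, 6³, 7³, …, so 125, 216, 343, 512, 729, 1000, 1331 → 1728.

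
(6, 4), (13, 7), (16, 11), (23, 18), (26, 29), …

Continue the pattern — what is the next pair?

For the first coordinate, alternating steps +7, +3, +7, +3, …: 6, 13, 16, 23, 26 → 33.
Second coordinate: each term is the sum of the two before it; 4, 7, 11, 18, 29 → 47.
Combining the parts gives (33, 47).

(33, 47)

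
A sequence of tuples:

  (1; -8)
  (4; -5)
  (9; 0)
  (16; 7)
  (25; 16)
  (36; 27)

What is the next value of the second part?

40

First part — perfect squares: 1², 2², 3², …: 1, 4, 9, 16, 25, 36 → 49.
Second part — always 9 less than the first part: -8, -5, 0, 7, 16, 27 → 40.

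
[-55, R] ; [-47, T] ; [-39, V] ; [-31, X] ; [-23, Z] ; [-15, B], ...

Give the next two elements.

For the first entry, +8 each step: -55, -47, -39, -31, -23, -15 → -7 → 1.
Letter: letters move forward 2 places in the alphabet, wrapping Z→A; R, T, V, X, Z, B → D → F.
Putting the parts together: [-7, D] and then [1, F].

[-7, D], [1, F]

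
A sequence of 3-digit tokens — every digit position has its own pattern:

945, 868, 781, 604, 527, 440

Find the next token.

363

First digit: 9, 8, 7, 6, 5, 4 → 3 (−1 each step, mod 10).
Second digit goes 4, 6, 8, 0, 2, 4 → 6 (+2 each step, mod 10).
For the third digit, +3 each step, mod 10: 5, 8, 1, 4, 7, 0 → 3.
Combining the parts gives 363.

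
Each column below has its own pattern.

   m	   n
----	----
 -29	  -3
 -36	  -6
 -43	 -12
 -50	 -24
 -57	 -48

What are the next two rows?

-64  -96; -71  -192

For the column m, −7 each step: -29, -36, -43, -50, -57 → -64 → -71.
Column n: ×2 each step, so -3, -6, -12, -24, -48 → -96 → -192.
So the next two rows are -64  -96 and -71  -192.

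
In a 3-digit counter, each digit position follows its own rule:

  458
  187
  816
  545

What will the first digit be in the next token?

For the first digit, −3 each step, mod 10: 4, 1, 8, 5 → 2.
Second digit goes 5, 8, 1, 4 → 7 (+3 each step, mod 10).
For the third digit, −1 each step, mod 10: 8, 7, 6, 5 → 4.

2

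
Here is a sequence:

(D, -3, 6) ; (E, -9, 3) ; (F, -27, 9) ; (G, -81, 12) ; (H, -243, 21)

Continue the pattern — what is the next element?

(I, -729, 33)

Letter: letters move forward 1 place in the alphabet, so D, E, F, G, H → I.
Second slot: -3, -9, -27, -81, -243 → -729 (×3 each step).
Third slot: each term is the sum of the two before it; 6, 3, 9, 12, 21 → 33.
Putting it together: (I, -729, 33).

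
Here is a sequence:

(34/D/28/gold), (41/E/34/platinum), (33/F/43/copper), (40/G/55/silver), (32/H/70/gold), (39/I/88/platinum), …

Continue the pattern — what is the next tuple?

First entry goes 34, 41, 33, 40, 32, 39 → 31 (alternating steps +7, −8, +7, −8, …).
Letter: letters move forward 1 place in the alphabet, so D, E, F, G, H, I → J.
Third entry goes 28, 34, 43, 55, 70, 88 → 109 (differences are 6, 9, 12, … (increasing by 3 each time)).
Metal: gold, platinum, copper, silver, gold, platinum → copper (repeats gold → platinum → copper → silver).
Combining the parts gives (31/J/109/copper).

(31/J/109/copper)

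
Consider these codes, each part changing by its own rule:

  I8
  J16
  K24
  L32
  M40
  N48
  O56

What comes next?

Letter: I, J, K, L, M, N, O → P (letters move forward 1 place in the alphabet).
For the second component, +8 each step: 8, 16, 24, 32, 40, 48, 56 → 64.
Putting it together: P64.

P64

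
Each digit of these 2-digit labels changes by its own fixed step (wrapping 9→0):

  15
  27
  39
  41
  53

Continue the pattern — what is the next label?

65

First digit — +1 each step, mod 10: 1, 2, 3, 4, 5 → 6.
Second digit — +2 each step, mod 10: 5, 7, 9, 1, 3 → 5.
So the next label is 65.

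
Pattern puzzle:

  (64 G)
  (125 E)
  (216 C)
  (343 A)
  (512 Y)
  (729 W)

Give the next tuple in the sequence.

(1000 U)

First coordinate — perfect cubes: 4³, 5³, 6³, …: 64, 125, 216, 343, 512, 729 → 1000.
Letter: letters move back 2 places in the alphabet, wrapping A→Z; G, E, C, A, Y, W → U.
Putting it together: (1000 U).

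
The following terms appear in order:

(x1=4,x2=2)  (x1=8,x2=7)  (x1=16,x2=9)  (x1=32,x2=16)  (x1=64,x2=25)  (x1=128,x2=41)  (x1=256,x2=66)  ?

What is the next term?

(x1=512,x2=107)

X1 — ×2 each step: 4, 8, 16, 32, 64, 128, 256 → 512.
X2 goes 2, 7, 9, 16, 25, 41, 66 → 107 (each term is the sum of the two before it).
Combining the parts gives (x1=512,x2=107).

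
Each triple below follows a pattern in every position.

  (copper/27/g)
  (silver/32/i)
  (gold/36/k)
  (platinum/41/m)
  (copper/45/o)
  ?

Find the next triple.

(silver/50/q)

Metal — repeats copper → silver → gold → platinum: copper, silver, gold, platinum, copper → silver.
Second component: alternating steps +5, +4, +5, +4, …, so 27, 32, 36, 41, 45 → 50.
Letter: letters move forward 2 places in the alphabet, so g, i, k, m, o → q.
Combining the parts gives (silver/50/q).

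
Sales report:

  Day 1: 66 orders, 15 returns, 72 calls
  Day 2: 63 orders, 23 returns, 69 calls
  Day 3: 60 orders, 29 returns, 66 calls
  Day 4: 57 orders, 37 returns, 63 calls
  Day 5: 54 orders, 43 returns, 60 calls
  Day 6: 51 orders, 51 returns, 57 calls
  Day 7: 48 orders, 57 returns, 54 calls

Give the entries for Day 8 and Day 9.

Orders — −3 each step: 66, 63, 60, 57, 54, 51, 48 → 45 → 42.
Returns: alternating steps +8, +6, +8, +6, …; 15, 23, 29, 37, 43, 51, 57 → 65 → 71.
Calls: always 6 more than the orders; 72, 69, 66, 63, 60, 57, 54 → 51 → 48.
Putting the parts together: 45 orders, 65 returns, 51 calls and then 42 orders, 71 returns, 48 calls.

45 orders, 65 returns, 51 calls; 42 orders, 71 returns, 48 calls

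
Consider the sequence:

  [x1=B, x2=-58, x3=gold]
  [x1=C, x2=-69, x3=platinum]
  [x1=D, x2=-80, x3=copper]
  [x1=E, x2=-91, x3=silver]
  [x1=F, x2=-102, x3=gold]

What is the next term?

For the x1, letters move forward 1 place in the alphabet: B, C, D, E, F → G.
X2: -58, -69, -80, -91, -102 → -113 (−11 each step).
For the x3, repeats gold → platinum → copper → silver: gold, platinum, copper, silver, gold → platinum.
So the next term is [x1=G, x2=-113, x3=platinum].

[x1=G, x2=-113, x3=platinum]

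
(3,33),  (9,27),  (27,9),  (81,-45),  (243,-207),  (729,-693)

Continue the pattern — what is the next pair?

First component: 3, 9, 27, 81, 243, 729 → 2187 (×3 each step).
For the second component, together with the first component always sums to 36: 33, 27, 9, -45, -207, -693 → -2151.
Combining the parts gives (2187,-2151).

(2187,-2151)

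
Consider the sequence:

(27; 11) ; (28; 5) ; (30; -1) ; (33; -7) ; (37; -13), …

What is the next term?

First slot: differences are 1, 2, 3, … (increasing by 1 each time), so 27, 28, 30, 33, 37 → 42.
Second slot: −6 each step, so 11, 5, -1, -7, -13 → -19.
So the next term is (42; -19).

(42; -19)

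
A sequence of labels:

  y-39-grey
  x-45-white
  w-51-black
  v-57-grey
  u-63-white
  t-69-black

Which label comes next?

Letter — letters move back 1 place in the alphabet: y, x, w, v, u, t → s.
For the second component, +6 each step: 39, 45, 51, 57, 63, 69 → 75.
Shade — repeats grey → white → black: grey, white, black, grey, white, black → grey.
Putting it together: s-75-grey.

s-75-grey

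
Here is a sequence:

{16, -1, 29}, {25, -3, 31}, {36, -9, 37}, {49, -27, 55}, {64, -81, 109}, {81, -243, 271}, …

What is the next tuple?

First entry: 16, 25, 36, 49, 64, 81 → 100 (perfect squares: 4², 5², 6², …).
For the second entry, ×3 each step: -1, -3, -9, -27, -81, -243 → -729.
Third entry goes 29, 31, 37, 55, 109, 271 → 757 (together with the second entry always sums to 28).
So the next tuple is {100, -729, 757}.

{100, -729, 757}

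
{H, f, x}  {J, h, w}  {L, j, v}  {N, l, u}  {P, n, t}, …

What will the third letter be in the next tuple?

For the third letter, letters move back 1 place in the alphabet: x, w, v, u, t → s.

s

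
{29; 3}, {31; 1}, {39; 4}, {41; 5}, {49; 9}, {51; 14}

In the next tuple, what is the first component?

First component: alternating steps +2, +8, +2, +8, …, so 29, 31, 39, 41, 49, 51 → 59.

59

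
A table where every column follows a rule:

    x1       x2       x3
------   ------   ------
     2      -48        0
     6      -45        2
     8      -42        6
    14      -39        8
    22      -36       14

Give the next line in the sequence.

For the column x1, each term is the sum of the two before it: 2, 6, 8, 14, 22 → 36.
Column x2: +3 each step; -48, -45, -42, -39, -36 → -33.
Column x3: always the previous value of the column x1; 0, 2, 6, 8, 14 → 22.
So the next line is 36  -33  22.

36  -33  22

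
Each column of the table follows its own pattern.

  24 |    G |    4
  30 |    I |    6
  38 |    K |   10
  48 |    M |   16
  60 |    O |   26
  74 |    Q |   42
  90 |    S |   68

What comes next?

For the first component, differences are 6, 8, 10, … (increasing by 2 each time): 24, 30, 38, 48, 60, 74, 90 → 108.
Letter: letters move forward 2 places in the alphabet; G, I, K, M, O, Q, S → U.
Third component: each term is the sum of the two before it; 4, 6, 10, 16, 26, 42, 68 → 110.
Combining the parts gives 108  U  110.

108  U  110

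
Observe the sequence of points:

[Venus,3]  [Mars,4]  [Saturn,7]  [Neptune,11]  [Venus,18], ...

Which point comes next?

Planet: Venus, Mars, Saturn, Neptune, Venus → Mars (repeats Venus → Mars → Saturn → Neptune).
Second slot: each term is the sum of the two before it, so 3, 4, 7, 11, 18 → 29.
Putting it together: [Mars,29].

[Mars,29]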